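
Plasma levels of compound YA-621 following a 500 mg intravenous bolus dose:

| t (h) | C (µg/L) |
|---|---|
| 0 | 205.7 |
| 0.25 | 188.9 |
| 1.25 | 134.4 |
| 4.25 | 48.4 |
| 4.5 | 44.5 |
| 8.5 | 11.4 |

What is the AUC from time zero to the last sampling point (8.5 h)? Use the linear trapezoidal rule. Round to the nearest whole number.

AUC = 609 µg/L·h

Trapezoidal AUC_0→8.5:
  [0→0.25]: (205.7+188.9)/2 × 0.25 = 49.325
  [0.25→1.25]: (188.9+134.4)/2 × 1 = 161.65
  [1.25→4.25]: (134.4+48.4)/2 × 3 = 274.2
  [4.25→4.5]: (48.4+44.5)/2 × 0.25 = 11.6125
  [4.5→8.5]: (44.5+11.4)/2 × 4 = 111.8
  Sum = 608.5875 µg/L·h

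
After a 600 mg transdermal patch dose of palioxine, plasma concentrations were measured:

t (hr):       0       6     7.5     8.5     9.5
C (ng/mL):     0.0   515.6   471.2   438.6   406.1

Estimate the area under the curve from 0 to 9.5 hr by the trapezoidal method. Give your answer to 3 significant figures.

AUC = 3160 ng/mL·hr

Trapezoidal AUC_0→9.5:
  [0→6]: (0.0+515.6)/2 × 6 = 1546.8
  [6→7.5]: (515.6+471.2)/2 × 1.5 = 740.1
  [7.5→8.5]: (471.2+438.6)/2 × 1 = 454.9
  [8.5→9.5]: (438.6+406.1)/2 × 1 = 422.35
  Sum = 3164.15 ng/mL·hr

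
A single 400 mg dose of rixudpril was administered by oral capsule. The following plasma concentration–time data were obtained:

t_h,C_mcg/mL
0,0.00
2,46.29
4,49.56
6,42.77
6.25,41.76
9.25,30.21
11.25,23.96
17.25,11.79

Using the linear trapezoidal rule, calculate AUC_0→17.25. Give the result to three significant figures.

Trapezoidal AUC_0→17.25:
  [0→2]: (0.00+46.29)/2 × 2 = 46.29
  [2→4]: (46.29+49.56)/2 × 2 = 95.85
  [4→6]: (49.56+42.77)/2 × 2 = 92.33
  [6→6.25]: (42.77+41.76)/2 × 0.25 = 10.56625
  [6.25→9.25]: (41.76+30.21)/2 × 3 = 107.955
  [9.25→11.25]: (30.21+23.96)/2 × 2 = 54.17
  [11.25→17.25]: (23.96+11.79)/2 × 6 = 107.25
  Sum = 514.41125 mcg/mL·h

AUC = 514 mcg/mL·h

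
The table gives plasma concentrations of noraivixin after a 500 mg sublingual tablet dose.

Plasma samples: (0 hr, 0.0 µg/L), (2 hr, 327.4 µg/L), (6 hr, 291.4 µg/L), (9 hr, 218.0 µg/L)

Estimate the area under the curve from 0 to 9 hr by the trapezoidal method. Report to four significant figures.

Trapezoidal AUC_0→9:
  [0→2]: (0.0+327.4)/2 × 2 = 327.4
  [2→6]: (327.4+291.4)/2 × 4 = 1237.6
  [6→9]: (291.4+218.0)/2 × 3 = 764.1
  Sum = 2329.1 µg/L·hr

AUC = 2329 µg/L·hr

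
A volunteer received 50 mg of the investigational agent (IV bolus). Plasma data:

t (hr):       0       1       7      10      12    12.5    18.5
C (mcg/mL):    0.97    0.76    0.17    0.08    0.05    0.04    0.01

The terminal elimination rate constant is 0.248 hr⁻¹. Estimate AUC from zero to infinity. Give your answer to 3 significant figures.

AUC = 4.37 mcg/mL·hr

Trapezoidal AUC_0→18.5:
  [0→1]: (0.97+0.76)/2 × 1 = 0.865
  [1→7]: (0.76+0.17)/2 × 6 = 2.79
  [7→10]: (0.17+0.08)/2 × 3 = 0.375
  [10→12]: (0.08+0.05)/2 × 2 = 0.13
  [12→12.5]: (0.05+0.04)/2 × 0.5 = 0.0225
  [12.5→18.5]: (0.04+0.01)/2 × 6 = 0.15
  Sum = 4.3325 mcg/mL·hr
Extrapolated tail: C_last / k_e = 0.01 / 0.248 = 0.040
AUC_0→∞ = 4.3325 + 0.040 = 4.3725 mcg/mL·hr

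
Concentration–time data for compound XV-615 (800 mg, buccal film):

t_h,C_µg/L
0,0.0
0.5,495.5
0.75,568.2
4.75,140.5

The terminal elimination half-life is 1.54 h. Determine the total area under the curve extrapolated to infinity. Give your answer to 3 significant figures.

AUC = 1990 µg/L·h

Trapezoidal AUC_0→4.75:
  [0→0.5]: (0.0+495.5)/2 × 0.5 = 123.875
  [0.5→0.75]: (495.5+568.2)/2 × 0.25 = 132.9625
  [0.75→4.75]: (568.2+140.5)/2 × 4 = 1417.4
  Sum = 1674.2375 µg/L·h
k_e = ln2 / t½ = 0.693147 / 1.54 = 0.4501 h^-1
Extrapolated tail: C_last / k_e = 140.5 / 0.4501 = 312.153
AUC_0→∞ = 1674.2375 + 312.153 = 1986.3905 µg/L·h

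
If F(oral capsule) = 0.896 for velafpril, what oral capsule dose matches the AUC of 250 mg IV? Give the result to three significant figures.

For equal systemic exposure: F × D_ev = D_iv
D_ev = D_iv / F = 250 / 0.896 = 279.018 mg

D_oral = 279 mg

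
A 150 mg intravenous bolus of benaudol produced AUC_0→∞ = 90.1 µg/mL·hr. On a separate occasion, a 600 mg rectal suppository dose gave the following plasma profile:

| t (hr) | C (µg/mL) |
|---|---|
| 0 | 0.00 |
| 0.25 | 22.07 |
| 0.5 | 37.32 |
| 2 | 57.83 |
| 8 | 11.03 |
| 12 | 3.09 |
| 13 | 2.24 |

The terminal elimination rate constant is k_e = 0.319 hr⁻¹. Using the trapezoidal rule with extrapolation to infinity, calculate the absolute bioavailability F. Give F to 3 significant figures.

F = 0.905

Trapezoidal AUC_0→13 (rectal suppository):
  [0→0.25]: (0.00+22.07)/2 × 0.25 = 2.75875
  [0.25→0.5]: (22.07+37.32)/2 × 0.25 = 7.42375
  [0.5→2]: (37.32+57.83)/2 × 1.5 = 71.3625
  [2→8]: (57.83+11.03)/2 × 6 = 206.58
  [8→12]: (11.03+3.09)/2 × 4 = 28.24
  [12→13]: (3.09+2.24)/2 × 1 = 2.665
  Sum = 319.03 µg/mL·hr
Tail: C_last/k_e = 2.24/0.319 = 7.022
AUC_0→∞ (rectal suppository) = 319.03 + 7.022 = 326.052 µg/mL·hr
F = (AUC_ev/D_ev)/(AUC_iv/D_iv) = (326.052/600)/(90.1/150) = 0.54342/0.600667 = 0.9047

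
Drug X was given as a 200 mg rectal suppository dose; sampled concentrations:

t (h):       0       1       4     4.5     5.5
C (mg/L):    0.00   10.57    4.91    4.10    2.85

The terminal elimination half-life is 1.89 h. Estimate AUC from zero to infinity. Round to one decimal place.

AUC = 42.0 mg/L·h

Trapezoidal AUC_0→5.5:
  [0→1]: (0.00+10.57)/2 × 1 = 5.285
  [1→4]: (10.57+4.91)/2 × 3 = 23.22
  [4→4.5]: (4.91+4.10)/2 × 0.5 = 2.2525
  [4.5→5.5]: (4.10+2.85)/2 × 1 = 3.475
  Sum = 34.2325 mg/L·h
k_e = ln2 / t½ = 0.693147 / 1.89 = 0.3667 h^-1
Extrapolated tail: C_last / k_e = 2.85 / 0.3667 = 7.772
AUC_0→∞ = 34.2325 + 7.772 = 42.0045 mg/L·h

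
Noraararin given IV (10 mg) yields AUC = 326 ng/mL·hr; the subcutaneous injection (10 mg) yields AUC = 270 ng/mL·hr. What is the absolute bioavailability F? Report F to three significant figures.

F = (AUC_ev / D_ev) / (AUC_iv / D_iv)
  = (270/10) / (326/10)
  = 27 / 32.6 = 0.8282

F = 0.828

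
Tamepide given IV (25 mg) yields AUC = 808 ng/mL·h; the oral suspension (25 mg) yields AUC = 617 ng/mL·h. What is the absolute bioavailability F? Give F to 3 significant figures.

F = 0.764

F = (AUC_ev / D_ev) / (AUC_iv / D_iv)
  = (617/25) / (808/25)
  = 24.68 / 32.32 = 0.7636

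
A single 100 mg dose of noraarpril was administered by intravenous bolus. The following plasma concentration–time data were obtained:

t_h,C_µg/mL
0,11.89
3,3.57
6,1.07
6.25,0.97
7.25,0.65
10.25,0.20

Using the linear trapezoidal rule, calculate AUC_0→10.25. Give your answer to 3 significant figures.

AUC = 32.5 µg/mL·h

Trapezoidal AUC_0→10.25:
  [0→3]: (11.89+3.57)/2 × 3 = 23.19
  [3→6]: (3.57+1.07)/2 × 3 = 6.96
  [6→6.25]: (1.07+0.97)/2 × 0.25 = 0.255
  [6.25→7.25]: (0.97+0.65)/2 × 1 = 0.81
  [7.25→10.25]: (0.65+0.20)/2 × 3 = 1.275
  Sum = 32.49 µg/mL·h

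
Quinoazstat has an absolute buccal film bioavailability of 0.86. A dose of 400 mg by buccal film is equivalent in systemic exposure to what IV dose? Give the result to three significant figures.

Systemic exposure from an extravascular dose = F × D_ev, so the equivalent IV dose is F × D_ev.
D_iv = F × D_ev = 0.86 × 400 = 344 mg

D_iv = 344 mg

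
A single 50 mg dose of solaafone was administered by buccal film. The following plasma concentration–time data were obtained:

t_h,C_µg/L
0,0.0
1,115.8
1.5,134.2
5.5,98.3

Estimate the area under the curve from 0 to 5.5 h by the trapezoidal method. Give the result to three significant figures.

AUC = 585 µg/L·h

Trapezoidal AUC_0→5.5:
  [0→1]: (0.0+115.8)/2 × 1 = 57.9
  [1→1.5]: (115.8+134.2)/2 × 0.5 = 62.5
  [1.5→5.5]: (134.2+98.3)/2 × 4 = 465.0
  Sum = 585.4 µg/L·h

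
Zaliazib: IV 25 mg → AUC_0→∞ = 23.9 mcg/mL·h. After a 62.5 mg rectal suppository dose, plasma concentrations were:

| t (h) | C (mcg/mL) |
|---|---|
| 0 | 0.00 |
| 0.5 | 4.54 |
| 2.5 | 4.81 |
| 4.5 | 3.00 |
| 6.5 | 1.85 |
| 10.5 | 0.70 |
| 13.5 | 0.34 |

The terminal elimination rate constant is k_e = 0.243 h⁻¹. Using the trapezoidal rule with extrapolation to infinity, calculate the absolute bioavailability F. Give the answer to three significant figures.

F = 0.522

Trapezoidal AUC_0→13.5 (rectal suppository):
  [0→0.5]: (0.00+4.54)/2 × 0.5 = 1.135
  [0.5→2.5]: (4.54+4.81)/2 × 2 = 9.35
  [2.5→4.5]: (4.81+3.00)/2 × 2 = 7.81
  [4.5→6.5]: (3.00+1.85)/2 × 2 = 4.85
  [6.5→10.5]: (1.85+0.70)/2 × 4 = 5.1
  [10.5→13.5]: (0.70+0.34)/2 × 3 = 1.56
  Sum = 29.805 mcg/mL·h
Tail: C_last/k_e = 0.34/0.243 = 1.399
AUC_0→∞ (rectal suppository) = 29.805 + 1.399 = 31.204 mcg/mL·h
F = (AUC_ev/D_ev)/(AUC_iv/D_iv) = (31.204/62.5)/(23.9/25) = 0.499264/0.956 = 0.5222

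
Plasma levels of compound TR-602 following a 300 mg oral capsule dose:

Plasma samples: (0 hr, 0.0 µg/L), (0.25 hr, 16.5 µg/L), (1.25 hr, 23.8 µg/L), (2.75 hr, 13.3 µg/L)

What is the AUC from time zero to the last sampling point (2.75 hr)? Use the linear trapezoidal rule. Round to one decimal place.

Trapezoidal AUC_0→2.75:
  [0→0.25]: (0.0+16.5)/2 × 0.25 = 2.0625
  [0.25→1.25]: (16.5+23.8)/2 × 1 = 20.15
  [1.25→2.75]: (23.8+13.3)/2 × 1.5 = 27.825
  Sum = 50.0375 µg/L·hr

AUC = 50.0 µg/L·hr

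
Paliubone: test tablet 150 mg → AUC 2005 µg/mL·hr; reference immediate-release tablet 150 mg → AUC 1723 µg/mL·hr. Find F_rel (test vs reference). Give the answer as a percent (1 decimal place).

F_rel = (AUC_test/D_test) / (AUC_ref/D_ref)
      = (2005/150) / (1723/150)
      = 13.3667 / 11.4867 = 1.1637 = 116.37%

F_rel = 116.4%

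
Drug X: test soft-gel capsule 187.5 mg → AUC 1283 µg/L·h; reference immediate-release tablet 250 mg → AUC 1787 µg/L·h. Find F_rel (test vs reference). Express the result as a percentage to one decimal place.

F_rel = (AUC_test/D_test) / (AUC_ref/D_ref)
      = (1283/187.5) / (1787/250)
      = 6.84267 / 7.148 = 0.9573 = 95.73%

F_rel = 95.7%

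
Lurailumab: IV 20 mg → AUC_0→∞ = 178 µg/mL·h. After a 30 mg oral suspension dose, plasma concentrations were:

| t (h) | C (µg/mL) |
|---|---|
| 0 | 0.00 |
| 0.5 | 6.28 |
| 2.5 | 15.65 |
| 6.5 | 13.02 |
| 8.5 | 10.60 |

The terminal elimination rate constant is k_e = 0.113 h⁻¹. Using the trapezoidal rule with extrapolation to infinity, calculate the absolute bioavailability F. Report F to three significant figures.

Trapezoidal AUC_0→8.5 (oral suspension):
  [0→0.5]: (0.00+6.28)/2 × 0.5 = 1.57
  [0.5→2.5]: (6.28+15.65)/2 × 2 = 21.93
  [2.5→6.5]: (15.65+13.02)/2 × 4 = 57.34
  [6.5→8.5]: (13.02+10.60)/2 × 2 = 23.62
  Sum = 104.46 µg/mL·h
Tail: C_last/k_e = 10.60/0.113 = 93.805
AUC_0→∞ (oral suspension) = 104.46 + 93.805 = 198.265 µg/mL·h
F = (AUC_ev/D_ev)/(AUC_iv/D_iv) = (198.265/30)/(178/20) = 6.60883/8.9 = 0.7426

F = 0.743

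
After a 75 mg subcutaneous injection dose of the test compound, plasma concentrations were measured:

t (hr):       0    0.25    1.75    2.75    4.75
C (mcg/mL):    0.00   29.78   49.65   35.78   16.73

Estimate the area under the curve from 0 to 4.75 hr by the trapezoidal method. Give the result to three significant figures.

AUC = 159 mcg/mL·hr

Trapezoidal AUC_0→4.75:
  [0→0.25]: (0.00+29.78)/2 × 0.25 = 3.7225
  [0.25→1.75]: (29.78+49.65)/2 × 1.5 = 59.5725
  [1.75→2.75]: (49.65+35.78)/2 × 1 = 42.715
  [2.75→4.75]: (35.78+16.73)/2 × 2 = 52.51
  Sum = 158.52 mcg/mL·hr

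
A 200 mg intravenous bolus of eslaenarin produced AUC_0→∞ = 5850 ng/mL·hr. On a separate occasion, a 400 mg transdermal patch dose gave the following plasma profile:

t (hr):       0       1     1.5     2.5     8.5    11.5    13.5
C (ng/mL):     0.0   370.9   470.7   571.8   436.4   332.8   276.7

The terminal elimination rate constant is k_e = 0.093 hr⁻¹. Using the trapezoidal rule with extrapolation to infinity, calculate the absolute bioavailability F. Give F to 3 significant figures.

F = 0.742

Trapezoidal AUC_0→13.5 (transdermal patch):
  [0→1]: (0.0+370.9)/2 × 1 = 185.45
  [1→1.5]: (370.9+470.7)/2 × 0.5 = 210.4
  [1.5→2.5]: (470.7+571.8)/2 × 1 = 521.25
  [2.5→8.5]: (571.8+436.4)/2 × 6 = 3024.6
  [8.5→11.5]: (436.4+332.8)/2 × 3 = 1153.8
  [11.5→13.5]: (332.8+276.7)/2 × 2 = 609.5
  Sum = 5705.0 ng/mL·hr
Tail: C_last/k_e = 276.7/0.093 = 2975.269
AUC_0→∞ (transdermal patch) = 5705.0 + 2975.269 = 8680.269 ng/mL·hr
F = (AUC_ev/D_ev)/(AUC_iv/D_iv) = (8680.269/400)/(5850/200) = 21.7007/29.25 = 0.7419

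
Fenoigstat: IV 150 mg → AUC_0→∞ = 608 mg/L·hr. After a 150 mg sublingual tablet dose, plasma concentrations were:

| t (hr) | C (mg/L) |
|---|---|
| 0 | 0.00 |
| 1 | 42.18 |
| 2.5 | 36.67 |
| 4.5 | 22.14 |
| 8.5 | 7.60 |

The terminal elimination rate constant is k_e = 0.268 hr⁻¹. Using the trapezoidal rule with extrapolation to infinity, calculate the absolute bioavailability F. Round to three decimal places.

F = 0.373

Trapezoidal AUC_0→8.5 (sublingual tablet):
  [0→1]: (0.00+42.18)/2 × 1 = 21.09
  [1→2.5]: (42.18+36.67)/2 × 1.5 = 59.1375
  [2.5→4.5]: (36.67+22.14)/2 × 2 = 58.81
  [4.5→8.5]: (22.14+7.60)/2 × 4 = 59.48
  Sum = 198.5175 mg/L·hr
Tail: C_last/k_e = 7.60/0.268 = 28.358
AUC_0→∞ (sublingual tablet) = 198.5175 + 28.358 = 226.8755 mg/L·hr
F = (AUC_ev/D_ev)/(AUC_iv/D_iv) = (226.8755/150)/(608/150) = 1.5125/4.05333 = 0.3731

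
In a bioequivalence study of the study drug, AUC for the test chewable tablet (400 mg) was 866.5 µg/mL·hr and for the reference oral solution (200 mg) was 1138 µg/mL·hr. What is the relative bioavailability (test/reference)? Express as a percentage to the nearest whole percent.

F_rel = 38%

F_rel = (AUC_test/D_test) / (AUC_ref/D_ref)
      = (866.5/400) / (1138/200)
      = 2.16625 / 5.69 = 0.3807 = 38.07%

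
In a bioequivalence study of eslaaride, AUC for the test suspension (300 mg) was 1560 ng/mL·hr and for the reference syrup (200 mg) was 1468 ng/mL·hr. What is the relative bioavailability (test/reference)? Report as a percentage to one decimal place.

F_rel = 70.8%

F_rel = (AUC_test/D_test) / (AUC_ref/D_ref)
      = (1560/300) / (1468/200)
      = 5.2 / 7.34 = 0.7084 = 70.84%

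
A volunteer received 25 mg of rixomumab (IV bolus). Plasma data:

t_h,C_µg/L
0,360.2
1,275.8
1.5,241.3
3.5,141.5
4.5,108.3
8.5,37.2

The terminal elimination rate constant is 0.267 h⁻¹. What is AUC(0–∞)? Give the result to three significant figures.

Trapezoidal AUC_0→8.5:
  [0→1]: (360.2+275.8)/2 × 1 = 318.0
  [1→1.5]: (275.8+241.3)/2 × 0.5 = 129.275
  [1.5→3.5]: (241.3+141.5)/2 × 2 = 382.8
  [3.5→4.5]: (141.5+108.3)/2 × 1 = 124.9
  [4.5→8.5]: (108.3+37.2)/2 × 4 = 291.0
  Sum = 1245.975 µg/L·h
Extrapolated tail: C_last / k_e = 37.2 / 0.267 = 139.326
AUC_0→∞ = 1245.975 + 139.326 = 1385.301 µg/L·h

AUC = 1390 µg/L·h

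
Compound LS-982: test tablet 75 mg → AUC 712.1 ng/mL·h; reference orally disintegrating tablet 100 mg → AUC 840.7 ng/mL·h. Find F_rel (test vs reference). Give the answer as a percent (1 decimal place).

F_rel = 112.9%

F_rel = (AUC_test/D_test) / (AUC_ref/D_ref)
      = (712.1/75) / (840.7/100)
      = 9.49467 / 8.407 = 1.1294 = 112.94%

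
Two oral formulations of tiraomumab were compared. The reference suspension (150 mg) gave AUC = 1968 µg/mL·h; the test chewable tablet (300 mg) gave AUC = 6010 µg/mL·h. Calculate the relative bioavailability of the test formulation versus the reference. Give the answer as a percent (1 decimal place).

F_rel = 152.7%

F_rel = (AUC_test/D_test) / (AUC_ref/D_ref)
      = (6010/300) / (1968/150)
      = 20.0333 / 13.12 = 1.5269 = 152.69%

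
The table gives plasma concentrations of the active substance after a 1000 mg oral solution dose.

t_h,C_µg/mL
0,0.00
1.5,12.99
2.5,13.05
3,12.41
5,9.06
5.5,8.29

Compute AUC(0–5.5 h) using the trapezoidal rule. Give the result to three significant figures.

Trapezoidal AUC_0→5.5:
  [0→1.5]: (0.00+12.99)/2 × 1.5 = 9.7425
  [1.5→2.5]: (12.99+13.05)/2 × 1 = 13.02
  [2.5→3]: (13.05+12.41)/2 × 0.5 = 6.365
  [3→5]: (12.41+9.06)/2 × 2 = 21.47
  [5→5.5]: (9.06+8.29)/2 × 0.5 = 4.3375
  Sum = 54.935 µg/mL·h

AUC = 54.9 µg/mL·h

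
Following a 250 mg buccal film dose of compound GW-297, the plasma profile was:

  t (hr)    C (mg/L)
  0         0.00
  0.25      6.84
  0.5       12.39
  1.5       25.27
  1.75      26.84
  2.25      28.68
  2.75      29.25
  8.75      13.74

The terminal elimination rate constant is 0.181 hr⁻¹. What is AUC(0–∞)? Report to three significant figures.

AUC = 262 mg/L·hr

Trapezoidal AUC_0→8.75:
  [0→0.25]: (0.00+6.84)/2 × 0.25 = 0.855
  [0.25→0.5]: (6.84+12.39)/2 × 0.25 = 2.40375
  [0.5→1.5]: (12.39+25.27)/2 × 1 = 18.83
  [1.5→1.75]: (25.27+26.84)/2 × 0.25 = 6.51375
  [1.75→2.25]: (26.84+28.68)/2 × 0.5 = 13.88
  [2.25→2.75]: (28.68+29.25)/2 × 0.5 = 14.4825
  [2.75→8.75]: (29.25+13.74)/2 × 6 = 128.97
  Sum = 185.935 mg/L·hr
Extrapolated tail: C_last / k_e = 13.74 / 0.181 = 75.912
AUC_0→∞ = 185.935 + 75.912 = 261.847 mg/L·hr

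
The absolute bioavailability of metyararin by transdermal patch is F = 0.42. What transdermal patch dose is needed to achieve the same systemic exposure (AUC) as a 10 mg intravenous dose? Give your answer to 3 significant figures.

D_transdermal = 23.8 mg

For equal systemic exposure: F × D_ev = D_iv
D_ev = D_iv / F = 10 / 0.42 = 23.8095 mg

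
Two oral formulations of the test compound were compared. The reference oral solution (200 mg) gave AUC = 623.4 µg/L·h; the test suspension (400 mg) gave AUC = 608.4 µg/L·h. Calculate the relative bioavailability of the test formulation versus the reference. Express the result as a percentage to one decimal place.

F_rel = 48.8%

F_rel = (AUC_test/D_test) / (AUC_ref/D_ref)
      = (608.4/400) / (623.4/200)
      = 1.521 / 3.117 = 0.4880 = 48.80%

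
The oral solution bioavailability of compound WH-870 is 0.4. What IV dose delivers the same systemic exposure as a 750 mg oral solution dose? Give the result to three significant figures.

Systemic exposure from an extravascular dose = F × D_ev, so the equivalent IV dose is F × D_ev.
D_iv = F × D_ev = 0.4 × 750 = 300 mg

D_iv = 300 mg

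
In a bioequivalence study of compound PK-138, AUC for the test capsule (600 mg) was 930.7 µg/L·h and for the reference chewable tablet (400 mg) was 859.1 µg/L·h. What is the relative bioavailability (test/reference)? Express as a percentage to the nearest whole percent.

F_rel = (AUC_test/D_test) / (AUC_ref/D_ref)
      = (930.7/600) / (859.1/400)
      = 1.55117 / 2.14775 = 0.7222 = 72.22%

F_rel = 72%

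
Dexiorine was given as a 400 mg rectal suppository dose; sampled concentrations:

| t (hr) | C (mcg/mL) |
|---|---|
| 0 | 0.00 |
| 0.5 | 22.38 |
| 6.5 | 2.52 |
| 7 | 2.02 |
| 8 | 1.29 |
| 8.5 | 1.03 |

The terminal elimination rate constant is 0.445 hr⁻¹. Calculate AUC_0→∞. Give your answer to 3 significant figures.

Trapezoidal AUC_0→8.5:
  [0→0.5]: (0.00+22.38)/2 × 0.5 = 5.595
  [0.5→6.5]: (22.38+2.52)/2 × 6 = 74.7
  [6.5→7]: (2.52+2.02)/2 × 0.5 = 1.135
  [7→8]: (2.02+1.29)/2 × 1 = 1.655
  [8→8.5]: (1.29+1.03)/2 × 0.5 = 0.58
  Sum = 83.665 mcg/mL·hr
Extrapolated tail: C_last / k_e = 1.03 / 0.445 = 2.315
AUC_0→∞ = 83.665 + 2.315 = 85.98 mcg/mL·hr

AUC = 86.0 mcg/mL·hr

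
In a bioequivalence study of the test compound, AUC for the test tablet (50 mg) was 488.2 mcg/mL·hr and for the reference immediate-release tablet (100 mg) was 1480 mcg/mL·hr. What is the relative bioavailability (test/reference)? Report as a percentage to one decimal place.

F_rel = (AUC_test/D_test) / (AUC_ref/D_ref)
      = (488.2/50) / (1480/100)
      = 9.764 / 14.8 = 0.6597 = 65.97%

F_rel = 66.0%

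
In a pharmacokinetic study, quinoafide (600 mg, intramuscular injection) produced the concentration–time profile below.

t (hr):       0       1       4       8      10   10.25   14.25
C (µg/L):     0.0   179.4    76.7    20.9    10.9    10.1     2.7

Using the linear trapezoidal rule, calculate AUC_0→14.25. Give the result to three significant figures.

Trapezoidal AUC_0→14.25:
  [0→1]: (0.0+179.4)/2 × 1 = 89.7
  [1→4]: (179.4+76.7)/2 × 3 = 384.15
  [4→8]: (76.7+20.9)/2 × 4 = 195.2
  [8→10]: (20.9+10.9)/2 × 2 = 31.8
  [10→10.25]: (10.9+10.1)/2 × 0.25 = 2.625
  [10.25→14.25]: (10.1+2.7)/2 × 4 = 25.6
  Sum = 729.075 µg/L·hr

AUC = 729 µg/L·hr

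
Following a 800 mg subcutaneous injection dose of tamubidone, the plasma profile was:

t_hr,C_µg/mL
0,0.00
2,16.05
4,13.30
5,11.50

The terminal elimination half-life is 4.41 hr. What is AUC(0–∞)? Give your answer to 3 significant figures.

AUC = 131 µg/mL·hr

Trapezoidal AUC_0→5:
  [0→2]: (0.00+16.05)/2 × 2 = 16.05
  [2→4]: (16.05+13.30)/2 × 2 = 29.35
  [4→5]: (13.30+11.50)/2 × 1 = 12.4
  Sum = 57.8 µg/mL·hr
k_e = ln2 / t½ = 0.693147 / 4.41 = 0.1572 hr^-1
Extrapolated tail: C_last / k_e = 11.50 / 0.1572 = 73.155
AUC_0→∞ = 57.8 + 73.155 = 130.955 µg/mL·hr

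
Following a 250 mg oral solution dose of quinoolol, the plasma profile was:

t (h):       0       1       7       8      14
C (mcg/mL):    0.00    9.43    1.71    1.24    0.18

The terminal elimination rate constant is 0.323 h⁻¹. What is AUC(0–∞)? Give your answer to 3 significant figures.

Trapezoidal AUC_0→14:
  [0→1]: (0.00+9.43)/2 × 1 = 4.715
  [1→7]: (9.43+1.71)/2 × 6 = 33.42
  [7→8]: (1.71+1.24)/2 × 1 = 1.475
  [8→14]: (1.24+0.18)/2 × 6 = 4.26
  Sum = 43.87 mcg/mL·h
Extrapolated tail: C_last / k_e = 0.18 / 0.323 = 0.557
AUC_0→∞ = 43.87 + 0.557 = 44.427 mcg/mL·h

AUC = 44.4 mcg/mL·h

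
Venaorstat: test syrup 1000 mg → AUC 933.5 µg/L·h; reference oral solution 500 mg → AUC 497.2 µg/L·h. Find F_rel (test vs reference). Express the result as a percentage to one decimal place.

F_rel = 93.9%

F_rel = (AUC_test/D_test) / (AUC_ref/D_ref)
      = (933.5/1000) / (497.2/500)
      = 0.9335 / 0.9944 = 0.9388 = 93.88%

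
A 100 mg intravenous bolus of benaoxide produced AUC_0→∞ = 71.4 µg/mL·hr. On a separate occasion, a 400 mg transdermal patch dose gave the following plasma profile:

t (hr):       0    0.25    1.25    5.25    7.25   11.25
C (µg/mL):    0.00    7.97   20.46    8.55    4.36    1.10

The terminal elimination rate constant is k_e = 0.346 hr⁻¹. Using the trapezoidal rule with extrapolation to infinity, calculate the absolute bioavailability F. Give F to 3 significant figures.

Trapezoidal AUC_0→11.25 (transdermal patch):
  [0→0.25]: (0.00+7.97)/2 × 0.25 = 0.99625
  [0.25→1.25]: (7.97+20.46)/2 × 1 = 14.215
  [1.25→5.25]: (20.46+8.55)/2 × 4 = 58.02
  [5.25→7.25]: (8.55+4.36)/2 × 2 = 12.91
  [7.25→11.25]: (4.36+1.10)/2 × 4 = 10.92
  Sum = 97.06125 µg/mL·hr
Tail: C_last/k_e = 1.10/0.346 = 3.179
AUC_0→∞ (transdermal patch) = 97.06125 + 3.179 = 100.24025 µg/mL·hr
F = (AUC_ev/D_ev)/(AUC_iv/D_iv) = (100.24025/400)/(71.4/100) = 0.250601/0.714 = 0.3510

F = 0.351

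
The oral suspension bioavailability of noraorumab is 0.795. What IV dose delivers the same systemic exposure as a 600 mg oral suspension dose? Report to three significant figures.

D_iv = 477 mg

Systemic exposure from an extravascular dose = F × D_ev, so the equivalent IV dose is F × D_ev.
D_iv = F × D_ev = 0.795 × 600 = 477 mg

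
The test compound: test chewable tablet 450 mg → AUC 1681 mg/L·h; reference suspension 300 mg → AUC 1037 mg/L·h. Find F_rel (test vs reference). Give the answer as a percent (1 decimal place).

F_rel = 108.1%

F_rel = (AUC_test/D_test) / (AUC_ref/D_ref)
      = (1681/450) / (1037/300)
      = 3.73556 / 3.45667 = 1.0807 = 108.07%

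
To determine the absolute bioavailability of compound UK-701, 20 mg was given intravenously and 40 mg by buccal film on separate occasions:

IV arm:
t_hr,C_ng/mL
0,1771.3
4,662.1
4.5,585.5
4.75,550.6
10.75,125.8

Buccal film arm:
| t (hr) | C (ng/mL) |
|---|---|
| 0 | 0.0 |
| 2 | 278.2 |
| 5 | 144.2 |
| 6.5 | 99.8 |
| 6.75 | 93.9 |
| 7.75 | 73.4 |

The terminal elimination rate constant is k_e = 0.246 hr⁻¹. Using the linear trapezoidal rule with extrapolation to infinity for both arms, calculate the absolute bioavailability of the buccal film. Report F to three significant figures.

Trapezoidal AUC_0→10.75 (IV):
  [0→4]: (1771.3+662.1)/2 × 4 = 4866.8
  [4→4.5]: (662.1+585.5)/2 × 0.5 = 311.9
  [4.5→4.75]: (585.5+550.6)/2 × 0.25 = 142.0125
  [4.75→10.75]: (550.6+125.8)/2 × 6 = 2029.2
  Sum = 7349.9125 ng/mL·hr
IV tail: 125.8/0.246 = 511.382; AUC_iv,0→∞ = 7349.9125 + 511.382 = 7861.2945 ng/mL·hr
Trapezoidal AUC_0→7.75 (buccal film):
  [0→2]: (0.0+278.2)/2 × 2 = 278.2
  [2→5]: (278.2+144.2)/2 × 3 = 633.6
  [5→6.5]: (144.2+99.8)/2 × 1.5 = 183.0
  [6.5→6.75]: (99.8+93.9)/2 × 0.25 = 24.2125
  [6.75→7.75]: (93.9+73.4)/2 × 1 = 83.65
  Sum = 1202.6625 ng/mL·hr
buccal film tail: 73.4/0.246 = 298.374; AUC_ev,0→∞ = 1202.6625 + 298.374 = 1501.0365 ng/mL·hr
F = (AUC_ev/D_ev)/(AUC_iv/D_iv) = (1501.0365/40)/(7861.2945/20) = 37.5259/393.065 = 0.0955

F = 0.0955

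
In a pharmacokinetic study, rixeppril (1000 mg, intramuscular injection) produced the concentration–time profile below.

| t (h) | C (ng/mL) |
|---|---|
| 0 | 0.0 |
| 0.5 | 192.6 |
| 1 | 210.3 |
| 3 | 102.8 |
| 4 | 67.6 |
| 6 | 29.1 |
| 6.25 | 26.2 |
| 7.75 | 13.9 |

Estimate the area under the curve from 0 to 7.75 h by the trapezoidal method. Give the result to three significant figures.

AUC = 681 ng/mL·h

Trapezoidal AUC_0→7.75:
  [0→0.5]: (0.0+192.6)/2 × 0.5 = 48.15
  [0.5→1]: (192.6+210.3)/2 × 0.5 = 100.725
  [1→3]: (210.3+102.8)/2 × 2 = 313.1
  [3→4]: (102.8+67.6)/2 × 1 = 85.2
  [4→6]: (67.6+29.1)/2 × 2 = 96.7
  [6→6.25]: (29.1+26.2)/2 × 0.25 = 6.9125
  [6.25→7.75]: (26.2+13.9)/2 × 1.5 = 30.075
  Sum = 680.8625 ng/mL·h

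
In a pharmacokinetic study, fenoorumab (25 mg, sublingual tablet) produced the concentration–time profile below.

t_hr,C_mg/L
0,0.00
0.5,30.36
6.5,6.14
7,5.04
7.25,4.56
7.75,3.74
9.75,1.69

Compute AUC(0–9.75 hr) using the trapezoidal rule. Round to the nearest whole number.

AUC = 129 mg/L·hr

Trapezoidal AUC_0→9.75:
  [0→0.5]: (0.00+30.36)/2 × 0.5 = 7.59
  [0.5→6.5]: (30.36+6.14)/2 × 6 = 109.5
  [6.5→7]: (6.14+5.04)/2 × 0.5 = 2.795
  [7→7.25]: (5.04+4.56)/2 × 0.25 = 1.2
  [7.25→7.75]: (4.56+3.74)/2 × 0.5 = 2.075
  [7.75→9.75]: (3.74+1.69)/2 × 2 = 5.43
  Sum = 128.59 mg/L·hr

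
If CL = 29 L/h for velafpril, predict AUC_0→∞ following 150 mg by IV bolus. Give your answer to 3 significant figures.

AUC = 5.17 mg/L·h

AUC_0→∞ = Dose_iv / CL
        = 150 / 29 = 5.17241 mg/L·h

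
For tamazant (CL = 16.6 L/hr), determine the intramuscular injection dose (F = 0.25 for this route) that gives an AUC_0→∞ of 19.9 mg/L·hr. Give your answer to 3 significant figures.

Dose = 1320 mg

Dose = CL × AUC_0→∞ / F
     = 16.6 × 19.9 / 0.25 = 1321.36 mg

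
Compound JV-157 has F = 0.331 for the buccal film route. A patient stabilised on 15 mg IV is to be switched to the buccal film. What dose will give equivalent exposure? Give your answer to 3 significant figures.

D_buccal = 45.3 mg

For equal systemic exposure: F × D_ev = D_iv
D_ev = D_iv / F = 15 / 0.331 = 45.3172 mg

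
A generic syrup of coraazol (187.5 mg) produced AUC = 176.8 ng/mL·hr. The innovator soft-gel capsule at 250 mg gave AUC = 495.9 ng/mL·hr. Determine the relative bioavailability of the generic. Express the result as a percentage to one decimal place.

F_rel = 47.5%

F_rel = (AUC_test/D_test) / (AUC_ref/D_ref)
      = (176.8/187.5) / (495.9/250)
      = 0.942933 / 1.9836 = 0.4754 = 47.54%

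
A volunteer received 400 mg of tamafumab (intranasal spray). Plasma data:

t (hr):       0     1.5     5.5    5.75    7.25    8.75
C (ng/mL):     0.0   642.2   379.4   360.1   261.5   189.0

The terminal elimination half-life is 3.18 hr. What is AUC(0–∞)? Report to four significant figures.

AUC = 4288 ng/mL·hr

Trapezoidal AUC_0→8.75:
  [0→1.5]: (0.0+642.2)/2 × 1.5 = 481.65
  [1.5→5.5]: (642.2+379.4)/2 × 4 = 2043.2
  [5.5→5.75]: (379.4+360.1)/2 × 0.25 = 92.4375
  [5.75→7.25]: (360.1+261.5)/2 × 1.5 = 466.2
  [7.25→8.75]: (261.5+189.0)/2 × 1.5 = 337.875
  Sum = 3421.3625 ng/mL·hr
k_e = ln2 / t½ = 0.693147 / 3.18 = 0.2180 hr^-1
Extrapolated tail: C_last / k_e = 189.0 / 0.218 = 866.972
AUC_0→∞ = 3421.3625 + 866.972 = 4288.3345 ng/mL·hr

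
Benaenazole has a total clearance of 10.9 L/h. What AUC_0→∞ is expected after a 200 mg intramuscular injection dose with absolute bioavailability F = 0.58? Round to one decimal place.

AUC = 10.6 mg/L·h

AUC_0→∞ = F × Dose / CL
        = 0.58 × 200 / 10.9 = 10.6422 mg/L·h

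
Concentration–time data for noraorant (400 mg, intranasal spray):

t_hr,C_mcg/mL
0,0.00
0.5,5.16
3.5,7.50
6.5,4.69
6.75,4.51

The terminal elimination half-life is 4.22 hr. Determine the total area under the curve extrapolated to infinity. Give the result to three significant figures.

Trapezoidal AUC_0→6.75:
  [0→0.5]: (0.00+5.16)/2 × 0.5 = 1.29
  [0.5→3.5]: (5.16+7.50)/2 × 3 = 18.99
  [3.5→6.5]: (7.50+4.69)/2 × 3 = 18.285
  [6.5→6.75]: (4.69+4.51)/2 × 0.25 = 1.15
  Sum = 39.715 mcg/mL·hr
k_e = ln2 / t½ = 0.693147 / 4.22 = 0.1643 hr^-1
Extrapolated tail: C_last / k_e = 4.51 / 0.1643 = 27.450
AUC_0→∞ = 39.715 + 27.450 = 67.165 mcg/mL·hr

AUC = 67.2 mcg/mL·hr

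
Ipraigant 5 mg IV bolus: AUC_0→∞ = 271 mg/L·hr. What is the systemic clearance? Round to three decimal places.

CL = 0.018 L/hr

CL = Dose_iv / AUC_0→∞
   = 5 / 271 = 0.0184502 L/hr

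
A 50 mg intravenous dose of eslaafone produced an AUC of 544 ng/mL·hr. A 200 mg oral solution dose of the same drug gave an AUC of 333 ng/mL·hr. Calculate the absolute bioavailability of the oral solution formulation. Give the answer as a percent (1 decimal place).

F = (AUC_ev / D_ev) / (AUC_iv / D_iv)
  = (333/200) / (544/50)
  = 1.665 / 10.88 = 0.1530
  = 15.30%

F = 15.3%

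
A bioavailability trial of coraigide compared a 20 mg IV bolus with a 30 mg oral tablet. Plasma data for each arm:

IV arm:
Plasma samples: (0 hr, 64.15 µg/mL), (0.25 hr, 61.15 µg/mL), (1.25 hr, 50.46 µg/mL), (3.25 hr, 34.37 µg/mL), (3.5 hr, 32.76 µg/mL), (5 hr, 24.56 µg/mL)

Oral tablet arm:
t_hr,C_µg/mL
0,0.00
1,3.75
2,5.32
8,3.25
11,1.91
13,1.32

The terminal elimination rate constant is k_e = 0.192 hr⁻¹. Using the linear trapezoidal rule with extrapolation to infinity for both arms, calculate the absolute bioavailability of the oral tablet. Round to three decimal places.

F = 0.099

Trapezoidal AUC_0→5 (IV):
  [0→0.25]: (64.15+61.15)/2 × 0.25 = 15.6625
  [0.25→1.25]: (61.15+50.46)/2 × 1 = 55.805
  [1.25→3.25]: (50.46+34.37)/2 × 2 = 84.83
  [3.25→3.5]: (34.37+32.76)/2 × 0.25 = 8.39125
  [3.5→5]: (32.76+24.56)/2 × 1.5 = 42.99
  Sum = 207.67875 µg/mL·hr
IV tail: 24.56/0.192 = 127.917; AUC_iv,0→∞ = 207.67875 + 127.917 = 335.59575 µg/mL·hr
Trapezoidal AUC_0→13 (oral tablet):
  [0→1]: (0.00+3.75)/2 × 1 = 1.875
  [1→2]: (3.75+5.32)/2 × 1 = 4.535
  [2→8]: (5.32+3.25)/2 × 6 = 25.71
  [8→11]: (3.25+1.91)/2 × 3 = 7.74
  [11→13]: (1.91+1.32)/2 × 2 = 3.23
  Sum = 43.09 µg/mL·hr
oral tablet tail: 1.32/0.192 = 6.875; AUC_ev,0→∞ = 43.09 + 6.875 = 49.965 µg/mL·hr
F = (AUC_ev/D_ev)/(AUC_iv/D_iv) = (49.965/30)/(335.59575/20) = 1.6655/16.7798 = 0.0993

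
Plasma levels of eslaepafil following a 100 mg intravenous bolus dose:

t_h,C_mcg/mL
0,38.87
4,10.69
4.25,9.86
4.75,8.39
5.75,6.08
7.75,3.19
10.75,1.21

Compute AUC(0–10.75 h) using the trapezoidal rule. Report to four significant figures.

Trapezoidal AUC_0→10.75:
  [0→4]: (38.87+10.69)/2 × 4 = 99.12
  [4→4.25]: (10.69+9.86)/2 × 0.25 = 2.56875
  [4.25→4.75]: (9.86+8.39)/2 × 0.5 = 4.5625
  [4.75→5.75]: (8.39+6.08)/2 × 1 = 7.235
  [5.75→7.75]: (6.08+3.19)/2 × 2 = 9.27
  [7.75→10.75]: (3.19+1.21)/2 × 3 = 6.6
  Sum = 129.35625 mcg/mL·h

AUC = 129.4 mcg/mL·h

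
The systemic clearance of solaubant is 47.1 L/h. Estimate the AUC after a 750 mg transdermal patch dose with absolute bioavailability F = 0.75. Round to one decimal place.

AUC_0→∞ = F × Dose / CL
        = 0.75 × 750 / 47.1 = 11.9427 mg/L·h

AUC = 11.9 mg/L·h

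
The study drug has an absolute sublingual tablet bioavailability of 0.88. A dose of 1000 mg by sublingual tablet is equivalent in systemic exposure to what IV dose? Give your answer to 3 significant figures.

D_iv = 880 mg

Systemic exposure from an extravascular dose = F × D_ev, so the equivalent IV dose is F × D_ev.
D_iv = F × D_ev = 0.88 × 1000 = 880 mg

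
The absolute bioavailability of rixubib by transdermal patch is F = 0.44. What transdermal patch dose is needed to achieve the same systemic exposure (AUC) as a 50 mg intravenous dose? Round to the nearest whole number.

For equal systemic exposure: F × D_ev = D_iv
D_ev = D_iv / F = 50 / 0.44 = 113.636 mg

D_transdermal = 114 mg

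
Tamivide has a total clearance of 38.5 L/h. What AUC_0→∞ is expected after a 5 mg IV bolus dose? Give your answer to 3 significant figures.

AUC = 0.130 mg/L·h

AUC_0→∞ = Dose_iv / CL
        = 5 / 38.5 = 0.12987 mg/L·h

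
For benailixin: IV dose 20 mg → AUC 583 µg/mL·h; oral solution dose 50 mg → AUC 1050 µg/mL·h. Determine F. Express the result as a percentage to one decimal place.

F = 72.0%

F = (AUC_ev / D_ev) / (AUC_iv / D_iv)
  = (1050/50) / (583/20)
  = 21 / 29.15 = 0.7204
  = 72.04%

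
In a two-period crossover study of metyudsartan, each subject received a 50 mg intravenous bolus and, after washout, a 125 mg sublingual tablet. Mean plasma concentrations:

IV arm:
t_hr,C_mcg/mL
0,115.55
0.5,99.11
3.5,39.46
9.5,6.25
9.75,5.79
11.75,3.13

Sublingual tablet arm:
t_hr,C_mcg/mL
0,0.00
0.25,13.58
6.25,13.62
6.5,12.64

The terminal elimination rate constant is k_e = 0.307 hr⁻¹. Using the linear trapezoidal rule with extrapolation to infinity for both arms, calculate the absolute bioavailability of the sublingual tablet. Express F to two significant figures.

Trapezoidal AUC_0→11.75 (IV):
  [0→0.5]: (115.55+99.11)/2 × 0.5 = 53.665
  [0.5→3.5]: (99.11+39.46)/2 × 3 = 207.855
  [3.5→9.5]: (39.46+6.25)/2 × 6 = 137.13
  [9.5→9.75]: (6.25+5.79)/2 × 0.25 = 1.505
  [9.75→11.75]: (5.79+3.13)/2 × 2 = 8.92
  Sum = 409.075 mcg/mL·hr
IV tail: 3.13/0.307 = 10.195; AUC_iv,0→∞ = 409.075 + 10.195 = 419.27 mcg/mL·hr
Trapezoidal AUC_0→6.5 (sublingual tablet):
  [0→0.25]: (0.00+13.58)/2 × 0.25 = 1.6975
  [0.25→6.25]: (13.58+13.62)/2 × 6 = 81.6
  [6.25→6.5]: (13.62+12.64)/2 × 0.25 = 3.2825
  Sum = 86.58 mcg/mL·hr
sublingual tablet tail: 12.64/0.307 = 41.173; AUC_ev,0→∞ = 86.58 + 41.173 = 127.753 mcg/mL·hr
F = (AUC_ev/D_ev)/(AUC_iv/D_iv) = (127.753/125)/(419.27/50) = 1.022024/8.3854 = 0.1219

F = 0.12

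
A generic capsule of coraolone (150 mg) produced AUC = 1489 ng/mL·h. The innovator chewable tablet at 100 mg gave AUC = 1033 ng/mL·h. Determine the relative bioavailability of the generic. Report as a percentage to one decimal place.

F_rel = (AUC_test/D_test) / (AUC_ref/D_ref)
      = (1489/150) / (1033/100)
      = 9.92667 / 10.33 = 0.9610 = 96.10%

F_rel = 96.1%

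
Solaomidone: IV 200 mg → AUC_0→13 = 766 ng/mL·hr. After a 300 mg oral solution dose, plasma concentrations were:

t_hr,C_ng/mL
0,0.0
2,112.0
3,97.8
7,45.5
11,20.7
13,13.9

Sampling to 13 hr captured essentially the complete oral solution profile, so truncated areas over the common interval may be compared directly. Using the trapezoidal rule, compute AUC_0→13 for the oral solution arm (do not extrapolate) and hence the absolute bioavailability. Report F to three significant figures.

F = 0.584

Trapezoidal AUC_0→13 (oral solution):
  [0→2]: (0.0+112.0)/2 × 2 = 112.0
  [2→3]: (112.0+97.8)/2 × 1 = 104.9
  [3→7]: (97.8+45.5)/2 × 4 = 286.6
  [7→11]: (45.5+20.7)/2 × 4 = 132.4
  [11→13]: (20.7+13.9)/2 × 2 = 34.6
  Sum = 670.5 ng/mL·hr
F = (AUC_ev/D_ev)/(AUC_iv/D_iv) = (670.5/300)/(766/200) = 2.235/3.83 = 0.5836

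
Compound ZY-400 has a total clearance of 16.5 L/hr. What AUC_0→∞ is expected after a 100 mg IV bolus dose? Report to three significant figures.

AUC = 6.06 mg/L·hr

AUC_0→∞ = Dose_iv / CL
        = 100 / 16.5 = 6.06061 mg/L·hr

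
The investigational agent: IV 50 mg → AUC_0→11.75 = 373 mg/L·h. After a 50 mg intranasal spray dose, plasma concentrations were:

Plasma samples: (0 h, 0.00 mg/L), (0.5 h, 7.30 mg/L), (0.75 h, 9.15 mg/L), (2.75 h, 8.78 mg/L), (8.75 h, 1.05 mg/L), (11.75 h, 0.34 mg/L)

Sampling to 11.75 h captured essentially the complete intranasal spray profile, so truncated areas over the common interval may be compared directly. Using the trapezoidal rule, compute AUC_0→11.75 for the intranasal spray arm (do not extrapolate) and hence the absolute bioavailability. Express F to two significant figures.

F = 0.14

Trapezoidal AUC_0→11.75 (intranasal spray):
  [0→0.5]: (0.00+7.30)/2 × 0.5 = 1.825
  [0.5→0.75]: (7.30+9.15)/2 × 0.25 = 2.05625
  [0.75→2.75]: (9.15+8.78)/2 × 2 = 17.93
  [2.75→8.75]: (8.78+1.05)/2 × 6 = 29.49
  [8.75→11.75]: (1.05+0.34)/2 × 3 = 2.085
  Sum = 53.38625 mg/L·h
F = (AUC_ev/D_ev)/(AUC_iv/D_iv) = (53.38625/50)/(373/50) = 1.067725/7.46 = 0.1431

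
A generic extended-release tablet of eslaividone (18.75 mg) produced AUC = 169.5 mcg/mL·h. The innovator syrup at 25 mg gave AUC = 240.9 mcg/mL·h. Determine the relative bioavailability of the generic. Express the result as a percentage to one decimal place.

F_rel = 93.8%

F_rel = (AUC_test/D_test) / (AUC_ref/D_ref)
      = (169.5/18.75) / (240.9/25)
      = 9.04 / 9.636 = 0.9381 = 93.81%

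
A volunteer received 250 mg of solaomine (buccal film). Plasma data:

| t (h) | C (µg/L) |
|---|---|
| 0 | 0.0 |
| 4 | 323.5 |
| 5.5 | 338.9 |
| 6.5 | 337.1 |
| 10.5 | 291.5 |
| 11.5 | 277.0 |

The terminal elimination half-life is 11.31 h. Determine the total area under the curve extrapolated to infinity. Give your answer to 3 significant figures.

Trapezoidal AUC_0→11.5:
  [0→4]: (0.0+323.5)/2 × 4 = 647.0
  [4→5.5]: (323.5+338.9)/2 × 1.5 = 496.8
  [5.5→6.5]: (338.9+337.1)/2 × 1 = 338.0
  [6.5→10.5]: (337.1+291.5)/2 × 4 = 1257.2
  [10.5→11.5]: (291.5+277.0)/2 × 1 = 284.25
  Sum = 3023.25 µg/L·h
k_e = ln2 / t½ = 0.693147 / 11.31 = 0.0613 h^-1
Extrapolated tail: C_last / k_e = 277.0 / 0.0613 = 4518.760
AUC_0→∞ = 3023.25 + 4518.760 = 7542.01 µg/L·h

AUC = 7540 µg/L·h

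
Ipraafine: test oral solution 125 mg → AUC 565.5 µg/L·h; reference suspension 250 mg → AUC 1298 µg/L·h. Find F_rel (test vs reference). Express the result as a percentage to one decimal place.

F_rel = 87.1%

F_rel = (AUC_test/D_test) / (AUC_ref/D_ref)
      = (565.5/125) / (1298/250)
      = 4.524 / 5.192 = 0.8713 = 87.13%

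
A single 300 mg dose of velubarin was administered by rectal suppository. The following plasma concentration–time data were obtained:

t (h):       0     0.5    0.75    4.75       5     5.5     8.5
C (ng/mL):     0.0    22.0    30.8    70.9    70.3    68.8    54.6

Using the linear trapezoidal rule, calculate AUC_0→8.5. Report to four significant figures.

Trapezoidal AUC_0→8.5:
  [0→0.5]: (0.0+22.0)/2 × 0.5 = 5.5
  [0.5→0.75]: (22.0+30.8)/2 × 0.25 = 6.6
  [0.75→4.75]: (30.8+70.9)/2 × 4 = 203.4
  [4.75→5]: (70.9+70.3)/2 × 0.25 = 17.65
  [5→5.5]: (70.3+68.8)/2 × 0.5 = 34.775
  [5.5→8.5]: (68.8+54.6)/2 × 3 = 185.1
  Sum = 453.025 ng/mL·h

AUC = 453.0 ng/mL·h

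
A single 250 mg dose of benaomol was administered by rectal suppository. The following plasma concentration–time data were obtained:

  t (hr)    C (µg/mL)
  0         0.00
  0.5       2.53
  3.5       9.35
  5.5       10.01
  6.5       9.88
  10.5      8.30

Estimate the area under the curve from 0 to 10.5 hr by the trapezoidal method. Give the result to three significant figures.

Trapezoidal AUC_0→10.5:
  [0→0.5]: (0.00+2.53)/2 × 0.5 = 0.6325
  [0.5→3.5]: (2.53+9.35)/2 × 3 = 17.82
  [3.5→5.5]: (9.35+10.01)/2 × 2 = 19.36
  [5.5→6.5]: (10.01+9.88)/2 × 1 = 9.945
  [6.5→10.5]: (9.88+8.30)/2 × 4 = 36.36
  Sum = 84.1175 µg/mL·hr

AUC = 84.1 µg/mL·hr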